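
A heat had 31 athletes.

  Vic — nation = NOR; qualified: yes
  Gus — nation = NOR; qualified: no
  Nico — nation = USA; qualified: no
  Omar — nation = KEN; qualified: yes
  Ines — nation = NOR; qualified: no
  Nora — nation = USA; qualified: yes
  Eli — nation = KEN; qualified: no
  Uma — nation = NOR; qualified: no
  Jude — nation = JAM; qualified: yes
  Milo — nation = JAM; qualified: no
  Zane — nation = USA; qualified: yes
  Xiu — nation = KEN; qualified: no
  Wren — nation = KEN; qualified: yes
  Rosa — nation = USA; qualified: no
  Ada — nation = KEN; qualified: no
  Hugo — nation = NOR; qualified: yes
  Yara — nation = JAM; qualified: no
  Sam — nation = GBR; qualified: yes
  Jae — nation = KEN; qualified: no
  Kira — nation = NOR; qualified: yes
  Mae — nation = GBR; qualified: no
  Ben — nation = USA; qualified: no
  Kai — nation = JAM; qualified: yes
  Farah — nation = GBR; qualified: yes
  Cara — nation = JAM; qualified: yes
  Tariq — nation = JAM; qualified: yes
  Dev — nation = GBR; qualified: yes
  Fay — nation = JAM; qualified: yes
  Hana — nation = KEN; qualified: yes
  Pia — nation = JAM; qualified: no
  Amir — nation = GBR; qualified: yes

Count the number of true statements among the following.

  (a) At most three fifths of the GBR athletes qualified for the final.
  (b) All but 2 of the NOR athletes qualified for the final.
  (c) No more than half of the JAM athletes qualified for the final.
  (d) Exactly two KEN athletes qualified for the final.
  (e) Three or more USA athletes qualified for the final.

(a) GBR: |A| = 5, |A ∩ B| = 4; needs |A ∩ B| / |A| ≤ 3/5 — false.
(b) NOR: |A| = 6, |A ∩ B| = 3; needs |A ∖ B| = 2 — false.
(c) JAM: |A| = 8, |A ∩ B| = 5; needs |A ∩ B| ≤ |A ∖ B| — false.
(d) KEN: |A| = 7, |A ∩ B| = 3; needs |A ∩ B| = 2 — false.
(e) USA: |A| = 5, |A ∩ B| = 2; needs |A ∩ B| ≥ 3 — false.

0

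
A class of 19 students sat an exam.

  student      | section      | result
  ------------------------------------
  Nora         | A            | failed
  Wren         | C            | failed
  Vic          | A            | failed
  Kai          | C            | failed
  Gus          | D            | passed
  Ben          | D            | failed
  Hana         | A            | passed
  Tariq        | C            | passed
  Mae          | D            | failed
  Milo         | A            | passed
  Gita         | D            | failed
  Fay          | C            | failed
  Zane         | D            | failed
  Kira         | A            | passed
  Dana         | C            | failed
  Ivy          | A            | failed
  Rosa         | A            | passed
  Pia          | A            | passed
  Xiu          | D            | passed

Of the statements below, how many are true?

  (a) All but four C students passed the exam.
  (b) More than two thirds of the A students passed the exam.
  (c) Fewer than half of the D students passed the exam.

2

(a) C: |A| = 5, |A ∩ B| = 1; needs |A ∖ B| = 4 — true.
(b) A: |A| = 8, |A ∩ B| = 5; needs |A ∩ B| / |A| > 2/3 — false.
(c) D: |A| = 6, |A ∩ B| = 2; needs |A ∩ B| < |A ∖ B| — true.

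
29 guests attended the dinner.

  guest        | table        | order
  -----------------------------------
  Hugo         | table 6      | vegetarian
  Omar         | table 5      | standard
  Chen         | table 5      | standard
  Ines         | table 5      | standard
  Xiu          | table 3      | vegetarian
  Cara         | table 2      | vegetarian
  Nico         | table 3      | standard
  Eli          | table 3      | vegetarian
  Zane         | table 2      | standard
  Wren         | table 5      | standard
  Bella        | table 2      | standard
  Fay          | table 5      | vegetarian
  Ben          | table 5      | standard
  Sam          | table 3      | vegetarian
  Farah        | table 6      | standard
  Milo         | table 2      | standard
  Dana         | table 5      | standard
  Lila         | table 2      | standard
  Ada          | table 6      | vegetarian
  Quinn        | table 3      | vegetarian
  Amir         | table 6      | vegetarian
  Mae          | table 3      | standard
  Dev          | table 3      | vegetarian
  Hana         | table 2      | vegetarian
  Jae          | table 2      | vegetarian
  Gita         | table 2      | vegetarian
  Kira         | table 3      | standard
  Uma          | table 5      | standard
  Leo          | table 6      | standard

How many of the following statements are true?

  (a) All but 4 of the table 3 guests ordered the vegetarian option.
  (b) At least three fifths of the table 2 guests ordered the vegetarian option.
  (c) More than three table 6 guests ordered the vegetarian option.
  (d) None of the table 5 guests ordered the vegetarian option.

(a) table 3: |A| = 8, |A ∩ B| = 5; needs |A ∖ B| = 4 — false.
(b) table 2: |A| = 8, |A ∩ B| = 4; needs |A ∩ B| / |A| ≥ 3/5 — false.
(c) table 6: |A| = 5, |A ∩ B| = 3; needs |A ∩ B| > 3 — false.
(d) table 5: |A| = 8, |A ∩ B| = 1; needs A ∩ B = ∅ (|A ∩ B| = 0) — false.

0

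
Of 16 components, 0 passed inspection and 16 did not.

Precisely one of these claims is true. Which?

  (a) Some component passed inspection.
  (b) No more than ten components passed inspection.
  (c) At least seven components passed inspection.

|A| = 16, |A ∩ B| = 0, |A ∖ B| = 16.
(a) requires A ∩ B ≠ ∅ (|A ∩ B| ≥ 1): false.
(b) requires |A ∩ B| ≤ 10: true.
(c) requires |A ∩ B| ≥ 7: false.

(b)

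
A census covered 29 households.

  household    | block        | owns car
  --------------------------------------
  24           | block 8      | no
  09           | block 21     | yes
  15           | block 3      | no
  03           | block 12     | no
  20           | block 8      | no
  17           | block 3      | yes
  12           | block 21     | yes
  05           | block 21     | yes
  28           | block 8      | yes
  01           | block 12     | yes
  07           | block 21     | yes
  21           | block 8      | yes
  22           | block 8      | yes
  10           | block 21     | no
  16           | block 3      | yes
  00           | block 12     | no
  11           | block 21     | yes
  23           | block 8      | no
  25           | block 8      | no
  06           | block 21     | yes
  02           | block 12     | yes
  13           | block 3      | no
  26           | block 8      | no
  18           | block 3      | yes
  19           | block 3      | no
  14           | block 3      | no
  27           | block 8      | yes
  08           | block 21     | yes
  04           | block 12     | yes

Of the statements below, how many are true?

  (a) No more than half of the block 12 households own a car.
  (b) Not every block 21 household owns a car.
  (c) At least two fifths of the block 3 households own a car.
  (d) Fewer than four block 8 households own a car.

2

(a) block 12: |A| = 5, |A ∩ B| = 3; needs |A ∩ B| ≤ |A ∖ B| — false.
(b) block 21: |A| = 8, |A ∩ B| = 7; needs A ⊄ B (|A ∖ B| ≥ 1) — true.
(c) block 3: |A| = 7, |A ∩ B| = 3; needs |A ∩ B| / |A| ≥ 2/5 — true.
(d) block 8: |A| = 9, |A ∩ B| = 4; needs |A ∩ B| < 4 — false.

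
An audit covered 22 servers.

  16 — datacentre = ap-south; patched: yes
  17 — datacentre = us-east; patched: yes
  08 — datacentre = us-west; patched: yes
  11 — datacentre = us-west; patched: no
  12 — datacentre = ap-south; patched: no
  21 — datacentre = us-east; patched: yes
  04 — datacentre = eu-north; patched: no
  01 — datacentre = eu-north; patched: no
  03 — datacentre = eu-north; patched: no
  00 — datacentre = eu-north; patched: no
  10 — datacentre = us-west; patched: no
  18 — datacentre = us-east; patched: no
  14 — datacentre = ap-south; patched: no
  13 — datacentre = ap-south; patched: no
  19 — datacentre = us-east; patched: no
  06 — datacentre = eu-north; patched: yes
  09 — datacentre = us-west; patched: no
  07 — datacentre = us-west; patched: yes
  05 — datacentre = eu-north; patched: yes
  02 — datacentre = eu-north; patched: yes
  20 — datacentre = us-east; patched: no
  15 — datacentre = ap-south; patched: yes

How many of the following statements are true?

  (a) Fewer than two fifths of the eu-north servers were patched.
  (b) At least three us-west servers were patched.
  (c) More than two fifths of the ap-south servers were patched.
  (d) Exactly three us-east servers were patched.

0

(a) eu-north: |A| = 7, |A ∩ B| = 3; needs |A ∩ B| / |A| < 2/5 — false.
(b) us-west: |A| = 5, |A ∩ B| = 2; needs |A ∩ B| ≥ 3 — false.
(c) ap-south: |A| = 5, |A ∩ B| = 2; needs |A ∩ B| / |A| > 2/5 — false.
(d) us-east: |A| = 5, |A ∩ B| = 2; needs |A ∩ B| = 3 — false.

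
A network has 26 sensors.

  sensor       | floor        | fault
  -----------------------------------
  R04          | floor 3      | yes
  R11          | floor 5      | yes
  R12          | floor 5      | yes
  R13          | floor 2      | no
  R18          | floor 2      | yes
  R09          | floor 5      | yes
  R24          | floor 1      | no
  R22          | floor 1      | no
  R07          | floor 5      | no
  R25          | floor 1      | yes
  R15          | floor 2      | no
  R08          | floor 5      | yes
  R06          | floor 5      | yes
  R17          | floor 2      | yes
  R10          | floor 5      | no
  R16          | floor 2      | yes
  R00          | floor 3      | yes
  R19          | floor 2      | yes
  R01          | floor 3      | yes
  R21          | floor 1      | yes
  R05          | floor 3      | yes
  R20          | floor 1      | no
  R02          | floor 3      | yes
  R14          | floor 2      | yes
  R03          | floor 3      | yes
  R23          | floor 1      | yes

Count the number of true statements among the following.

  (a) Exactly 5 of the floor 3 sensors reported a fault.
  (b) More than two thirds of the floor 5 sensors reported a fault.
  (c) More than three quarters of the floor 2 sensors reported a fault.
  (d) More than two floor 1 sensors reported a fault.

2

(a) floor 3: |A| = 6, |A ∩ B| = 6; needs |A ∩ B| = 5 — false.
(b) floor 5: |A| = 7, |A ∩ B| = 5; needs |A ∩ B| / |A| > 2/3 — true.
(c) floor 2: |A| = 7, |A ∩ B| = 5; needs |A ∩ B| / |A| > 3/4 — false.
(d) floor 1: |A| = 6, |A ∩ B| = 3; needs |A ∩ B| > 2 — true.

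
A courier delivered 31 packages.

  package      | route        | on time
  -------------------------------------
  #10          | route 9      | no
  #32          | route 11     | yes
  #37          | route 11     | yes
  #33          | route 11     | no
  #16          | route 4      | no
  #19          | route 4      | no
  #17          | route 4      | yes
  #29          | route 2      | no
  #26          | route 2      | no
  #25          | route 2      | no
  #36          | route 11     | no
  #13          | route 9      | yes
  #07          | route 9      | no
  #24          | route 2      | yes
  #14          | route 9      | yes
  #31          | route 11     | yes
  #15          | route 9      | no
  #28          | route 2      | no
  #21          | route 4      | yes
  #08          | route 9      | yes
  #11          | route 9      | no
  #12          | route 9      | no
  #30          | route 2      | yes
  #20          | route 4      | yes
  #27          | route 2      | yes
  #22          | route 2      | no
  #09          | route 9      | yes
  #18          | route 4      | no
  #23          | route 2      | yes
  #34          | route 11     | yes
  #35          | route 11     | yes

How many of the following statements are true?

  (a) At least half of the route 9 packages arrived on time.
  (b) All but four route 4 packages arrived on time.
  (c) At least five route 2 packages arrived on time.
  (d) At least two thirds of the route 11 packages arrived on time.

(a) route 9: |A| = 9, |A ∩ B| = 4; needs |A ∩ B| ≥ |A ∖ B| — false.
(b) route 4: |A| = 6, |A ∩ B| = 3; needs |A ∖ B| = 4 — false.
(c) route 2: |A| = 9, |A ∩ B| = 4; needs |A ∩ B| ≥ 5 — false.
(d) route 11: |A| = 7, |A ∩ B| = 5; needs |A ∩ B| / |A| ≥ 2/3 — true.

1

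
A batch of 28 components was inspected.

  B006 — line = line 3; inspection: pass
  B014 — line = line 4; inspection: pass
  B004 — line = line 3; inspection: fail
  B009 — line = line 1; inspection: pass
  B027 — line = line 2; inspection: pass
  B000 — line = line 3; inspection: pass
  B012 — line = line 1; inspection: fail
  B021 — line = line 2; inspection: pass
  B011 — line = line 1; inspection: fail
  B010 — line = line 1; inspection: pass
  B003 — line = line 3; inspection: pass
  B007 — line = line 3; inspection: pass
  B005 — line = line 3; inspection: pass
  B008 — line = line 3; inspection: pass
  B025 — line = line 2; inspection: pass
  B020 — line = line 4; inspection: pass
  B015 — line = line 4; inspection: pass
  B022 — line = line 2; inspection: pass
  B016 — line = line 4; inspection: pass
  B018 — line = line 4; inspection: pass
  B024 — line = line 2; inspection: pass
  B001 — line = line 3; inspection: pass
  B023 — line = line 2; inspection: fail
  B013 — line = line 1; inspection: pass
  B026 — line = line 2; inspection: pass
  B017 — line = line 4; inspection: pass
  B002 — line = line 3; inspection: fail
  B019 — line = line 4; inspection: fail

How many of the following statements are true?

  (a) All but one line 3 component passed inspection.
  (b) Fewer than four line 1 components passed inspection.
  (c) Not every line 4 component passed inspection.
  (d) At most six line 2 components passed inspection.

(a) line 3: |A| = 9, |A ∩ B| = 7; needs |A ∖ B| = 1 — false.
(b) line 1: |A| = 5, |A ∩ B| = 3; needs |A ∩ B| < 4 — true.
(c) line 4: |A| = 7, |A ∩ B| = 6; needs A ⊄ B (|A ∖ B| ≥ 1) — true.
(d) line 2: |A| = 7, |A ∩ B| = 6; needs |A ∩ B| ≤ 6 — true.

3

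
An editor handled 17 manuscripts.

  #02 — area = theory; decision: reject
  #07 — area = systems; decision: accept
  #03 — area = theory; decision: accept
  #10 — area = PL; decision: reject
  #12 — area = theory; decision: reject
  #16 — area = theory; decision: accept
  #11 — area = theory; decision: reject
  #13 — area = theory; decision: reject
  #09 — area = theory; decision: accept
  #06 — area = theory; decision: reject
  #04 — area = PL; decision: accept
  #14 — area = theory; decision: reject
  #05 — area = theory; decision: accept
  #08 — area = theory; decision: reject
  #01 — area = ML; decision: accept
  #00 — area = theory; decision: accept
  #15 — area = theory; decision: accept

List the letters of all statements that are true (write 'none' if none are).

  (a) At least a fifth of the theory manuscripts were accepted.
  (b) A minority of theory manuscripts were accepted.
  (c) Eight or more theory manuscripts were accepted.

(a), (b)

|A| = 13, |A ∩ B| = 6, |A ∖ B| = 7.
(a) |A ∩ B| / |A| ≥ 1/5: holds.
(b) |A ∩ B| < |A ∖ B|: holds.
(c) |A ∩ B| ≥ 8: fails.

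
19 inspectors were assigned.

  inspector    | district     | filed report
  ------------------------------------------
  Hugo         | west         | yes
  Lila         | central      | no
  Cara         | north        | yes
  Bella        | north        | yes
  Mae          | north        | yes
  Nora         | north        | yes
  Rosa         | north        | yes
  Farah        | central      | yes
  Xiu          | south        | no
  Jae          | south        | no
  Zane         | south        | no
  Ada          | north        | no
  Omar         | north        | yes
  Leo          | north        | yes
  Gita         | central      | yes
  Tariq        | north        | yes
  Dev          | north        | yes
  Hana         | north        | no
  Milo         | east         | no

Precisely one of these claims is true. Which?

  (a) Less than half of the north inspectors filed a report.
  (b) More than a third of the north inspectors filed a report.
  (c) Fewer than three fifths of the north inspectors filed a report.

(b)

|A| = 11, |A ∩ B| = 9, |A ∖ B| = 2.
(a) requires |A ∩ B| < |A ∖ B|: false.
(b) requires |A ∩ B| / |A| > 1/3: true.
(c) requires |A ∩ B| / |A| < 3/5: false.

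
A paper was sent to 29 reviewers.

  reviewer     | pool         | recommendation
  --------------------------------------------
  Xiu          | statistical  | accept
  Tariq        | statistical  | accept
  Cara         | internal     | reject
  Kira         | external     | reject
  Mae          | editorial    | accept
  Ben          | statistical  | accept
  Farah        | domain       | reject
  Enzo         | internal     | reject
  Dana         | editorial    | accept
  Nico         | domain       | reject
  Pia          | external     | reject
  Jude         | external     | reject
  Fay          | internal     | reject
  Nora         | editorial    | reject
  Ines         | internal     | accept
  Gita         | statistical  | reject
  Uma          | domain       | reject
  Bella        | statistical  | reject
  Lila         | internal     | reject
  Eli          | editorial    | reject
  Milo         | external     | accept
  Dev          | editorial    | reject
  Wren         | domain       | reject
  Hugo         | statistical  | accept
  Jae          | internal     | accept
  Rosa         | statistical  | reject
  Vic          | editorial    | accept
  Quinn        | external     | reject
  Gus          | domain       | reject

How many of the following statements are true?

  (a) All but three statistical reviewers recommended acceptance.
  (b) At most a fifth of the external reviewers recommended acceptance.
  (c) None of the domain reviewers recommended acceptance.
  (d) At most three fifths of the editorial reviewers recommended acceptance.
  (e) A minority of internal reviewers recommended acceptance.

(a) statistical: |A| = 7, |A ∩ B| = 4; needs |A ∖ B| = 3 — true.
(b) external: |A| = 5, |A ∩ B| = 1; needs |A ∩ B| / |A| ≤ 1/5 — true.
(c) domain: |A| = 5, |A ∩ B| = 0; needs A ∩ B = ∅ (|A ∩ B| = 0) — true.
(d) editorial: |A| = 6, |A ∩ B| = 3; needs |A ∩ B| / |A| ≤ 3/5 — true.
(e) internal: |A| = 6, |A ∩ B| = 2; needs |A ∩ B| < |A ∖ B| — true.

5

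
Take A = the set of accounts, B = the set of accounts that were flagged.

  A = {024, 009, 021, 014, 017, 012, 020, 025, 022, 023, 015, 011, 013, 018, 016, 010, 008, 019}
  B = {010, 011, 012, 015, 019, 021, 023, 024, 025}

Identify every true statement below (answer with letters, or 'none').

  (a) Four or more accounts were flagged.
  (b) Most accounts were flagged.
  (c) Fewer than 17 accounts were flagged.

|A| = 18, |A ∩ B| = 9, |A ∖ B| = 9.
(a) |A ∩ B| ≥ 4: holds.
(b) |A ∩ B| > |A ∖ B|: fails.
(c) |A ∩ B| < 17: holds.

(a), (c)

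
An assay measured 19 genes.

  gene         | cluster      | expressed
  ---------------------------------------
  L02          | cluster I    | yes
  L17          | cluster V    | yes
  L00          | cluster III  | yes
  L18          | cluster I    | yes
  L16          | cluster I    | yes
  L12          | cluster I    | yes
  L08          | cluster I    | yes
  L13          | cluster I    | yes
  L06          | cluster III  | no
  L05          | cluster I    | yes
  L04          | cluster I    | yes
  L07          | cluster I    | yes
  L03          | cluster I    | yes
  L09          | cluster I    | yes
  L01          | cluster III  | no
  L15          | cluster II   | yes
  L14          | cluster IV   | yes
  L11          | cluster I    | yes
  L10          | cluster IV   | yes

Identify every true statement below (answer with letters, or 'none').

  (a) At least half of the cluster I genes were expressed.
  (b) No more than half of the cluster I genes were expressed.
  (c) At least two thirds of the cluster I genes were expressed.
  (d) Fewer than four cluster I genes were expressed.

|A| = 12, |A ∩ B| = 12, |A ∖ B| = 0.
(a) |A ∩ B| ≥ |A ∖ B|: holds.
(b) |A ∩ B| ≤ |A ∖ B|: fails.
(c) |A ∩ B| / |A| ≥ 2/3: holds.
(d) |A ∩ B| < 4: fails.

(a), (c)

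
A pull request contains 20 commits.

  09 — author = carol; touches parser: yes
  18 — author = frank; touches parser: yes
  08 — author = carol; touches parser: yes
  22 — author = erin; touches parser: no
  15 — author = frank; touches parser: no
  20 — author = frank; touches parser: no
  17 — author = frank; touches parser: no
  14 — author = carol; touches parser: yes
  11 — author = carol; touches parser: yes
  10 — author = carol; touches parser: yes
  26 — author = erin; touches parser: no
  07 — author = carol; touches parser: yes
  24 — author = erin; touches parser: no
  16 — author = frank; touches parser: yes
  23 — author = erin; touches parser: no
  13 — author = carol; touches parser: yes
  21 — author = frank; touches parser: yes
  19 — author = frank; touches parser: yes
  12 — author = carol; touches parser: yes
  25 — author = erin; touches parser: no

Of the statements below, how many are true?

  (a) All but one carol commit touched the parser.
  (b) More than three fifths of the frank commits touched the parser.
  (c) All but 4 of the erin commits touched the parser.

(a) carol: |A| = 8, |A ∩ B| = 8; needs |A ∖ B| = 1 — false.
(b) frank: |A| = 7, |A ∩ B| = 4; needs |A ∩ B| / |A| > 3/5 — false.
(c) erin: |A| = 5, |A ∩ B| = 0; needs |A ∖ B| = 4 — false.

0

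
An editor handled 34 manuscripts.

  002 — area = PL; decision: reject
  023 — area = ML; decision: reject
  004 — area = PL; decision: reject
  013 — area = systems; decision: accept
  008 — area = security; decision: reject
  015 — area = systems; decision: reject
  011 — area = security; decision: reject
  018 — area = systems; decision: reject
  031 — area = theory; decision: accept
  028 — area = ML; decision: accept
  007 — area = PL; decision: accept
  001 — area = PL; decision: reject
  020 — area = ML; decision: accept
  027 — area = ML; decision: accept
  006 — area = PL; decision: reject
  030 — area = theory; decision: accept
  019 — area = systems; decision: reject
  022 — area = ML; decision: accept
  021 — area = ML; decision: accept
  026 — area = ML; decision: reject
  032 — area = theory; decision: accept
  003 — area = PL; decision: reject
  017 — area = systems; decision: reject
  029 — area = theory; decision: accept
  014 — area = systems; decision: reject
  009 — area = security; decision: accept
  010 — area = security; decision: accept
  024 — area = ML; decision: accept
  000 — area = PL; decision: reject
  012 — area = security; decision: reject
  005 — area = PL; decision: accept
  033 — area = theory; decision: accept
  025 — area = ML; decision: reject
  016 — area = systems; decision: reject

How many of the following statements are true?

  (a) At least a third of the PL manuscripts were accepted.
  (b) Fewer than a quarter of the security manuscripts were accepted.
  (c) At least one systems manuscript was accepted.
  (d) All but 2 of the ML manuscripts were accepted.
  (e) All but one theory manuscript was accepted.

(a) PL: |A| = 8, |A ∩ B| = 2; needs |A ∩ B| / |A| ≥ 1/3 — false.
(b) security: |A| = 5, |A ∩ B| = 2; needs |A ∩ B| / |A| < 1/4 — false.
(c) systems: |A| = 7, |A ∩ B| = 1; needs A ∩ B ≠ ∅ (|A ∩ B| ≥ 1) — true.
(d) ML: |A| = 9, |A ∩ B| = 6; needs |A ∖ B| = 2 — false.
(e) theory: |A| = 5, |A ∩ B| = 5; needs |A ∖ B| = 1 — false.

1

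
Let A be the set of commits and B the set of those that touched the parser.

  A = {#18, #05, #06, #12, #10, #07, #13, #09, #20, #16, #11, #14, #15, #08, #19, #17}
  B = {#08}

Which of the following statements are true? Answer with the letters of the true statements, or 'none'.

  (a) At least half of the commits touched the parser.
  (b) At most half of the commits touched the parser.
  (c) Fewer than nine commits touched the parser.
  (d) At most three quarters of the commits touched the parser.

|A| = 16, |A ∩ B| = 1, |A ∖ B| = 15.
(a) |A ∩ B| ≥ |A ∖ B|: fails.
(b) |A ∩ B| ≤ |A ∖ B|: holds.
(c) |A ∩ B| < 9: holds.
(d) |A ∩ B| / |A| ≤ 3/4: holds.

(b), (c), (d)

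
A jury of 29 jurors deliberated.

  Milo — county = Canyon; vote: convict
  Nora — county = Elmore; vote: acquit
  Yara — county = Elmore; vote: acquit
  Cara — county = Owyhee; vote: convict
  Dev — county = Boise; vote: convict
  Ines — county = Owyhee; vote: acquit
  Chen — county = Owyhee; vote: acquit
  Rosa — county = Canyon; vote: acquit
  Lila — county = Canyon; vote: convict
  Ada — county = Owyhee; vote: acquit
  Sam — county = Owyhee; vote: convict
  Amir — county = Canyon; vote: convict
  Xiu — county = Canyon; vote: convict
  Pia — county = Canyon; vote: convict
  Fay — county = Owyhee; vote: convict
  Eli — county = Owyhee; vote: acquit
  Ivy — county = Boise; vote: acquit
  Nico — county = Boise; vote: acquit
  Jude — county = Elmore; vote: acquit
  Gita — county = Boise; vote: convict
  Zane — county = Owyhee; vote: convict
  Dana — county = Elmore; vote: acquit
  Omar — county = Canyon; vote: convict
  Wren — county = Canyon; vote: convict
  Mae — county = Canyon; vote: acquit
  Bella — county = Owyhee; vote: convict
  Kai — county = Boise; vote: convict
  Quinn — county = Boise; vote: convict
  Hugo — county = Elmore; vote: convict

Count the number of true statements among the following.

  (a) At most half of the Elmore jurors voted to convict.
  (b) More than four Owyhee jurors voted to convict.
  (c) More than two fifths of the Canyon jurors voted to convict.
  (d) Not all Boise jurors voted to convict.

4

(a) Elmore: |A| = 5, |A ∩ B| = 1; needs |A ∩ B| ≤ |A ∖ B| — true.
(b) Owyhee: |A| = 9, |A ∩ B| = 5; needs |A ∩ B| > 4 — true.
(c) Canyon: |A| = 9, |A ∩ B| = 7; needs |A ∩ B| / |A| > 2/5 — true.
(d) Boise: |A| = 6, |A ∩ B| = 4; needs A ⊄ B (|A ∖ B| ≥ 1) — true.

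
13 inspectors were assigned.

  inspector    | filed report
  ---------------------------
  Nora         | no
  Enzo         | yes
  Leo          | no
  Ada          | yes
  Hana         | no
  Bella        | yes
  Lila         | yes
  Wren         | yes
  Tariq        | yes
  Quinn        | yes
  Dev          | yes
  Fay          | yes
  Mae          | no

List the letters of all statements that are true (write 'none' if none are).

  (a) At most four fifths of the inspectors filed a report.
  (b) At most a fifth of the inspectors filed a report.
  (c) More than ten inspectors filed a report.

(a)

|A| = 13, |A ∩ B| = 9, |A ∖ B| = 4.
(a) |A ∩ B| / |A| ≤ 4/5: holds.
(b) |A ∩ B| / |A| ≤ 1/5: fails.
(c) |A ∩ B| > 10: fails.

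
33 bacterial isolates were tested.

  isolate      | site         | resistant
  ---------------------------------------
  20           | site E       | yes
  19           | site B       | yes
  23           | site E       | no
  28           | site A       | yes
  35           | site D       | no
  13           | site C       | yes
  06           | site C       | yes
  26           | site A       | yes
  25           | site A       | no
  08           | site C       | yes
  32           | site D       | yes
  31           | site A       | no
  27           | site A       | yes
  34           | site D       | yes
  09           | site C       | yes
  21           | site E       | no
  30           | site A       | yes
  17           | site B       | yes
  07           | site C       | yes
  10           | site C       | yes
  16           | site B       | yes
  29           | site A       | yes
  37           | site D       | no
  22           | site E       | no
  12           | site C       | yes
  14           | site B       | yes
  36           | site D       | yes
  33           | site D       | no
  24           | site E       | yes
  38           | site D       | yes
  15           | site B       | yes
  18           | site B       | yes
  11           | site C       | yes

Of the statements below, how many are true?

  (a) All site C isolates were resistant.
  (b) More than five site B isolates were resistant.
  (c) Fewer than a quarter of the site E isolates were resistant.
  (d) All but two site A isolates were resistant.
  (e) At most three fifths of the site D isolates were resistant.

4

(a) site C: |A| = 8, |A ∩ B| = 8; needs A ⊆ B, i.e. every element of A is in B (|A ∖ B| = 0) — true.
(b) site B: |A| = 6, |A ∩ B| = 6; needs |A ∩ B| > 5 — true.
(c) site E: |A| = 5, |A ∩ B| = 2; needs |A ∩ B| / |A| < 1/4 — false.
(d) site A: |A| = 7, |A ∩ B| = 5; needs |A ∖ B| = 2 — true.
(e) site D: |A| = 7, |A ∩ B| = 4; needs |A ∩ B| / |A| ≤ 3/5 — true.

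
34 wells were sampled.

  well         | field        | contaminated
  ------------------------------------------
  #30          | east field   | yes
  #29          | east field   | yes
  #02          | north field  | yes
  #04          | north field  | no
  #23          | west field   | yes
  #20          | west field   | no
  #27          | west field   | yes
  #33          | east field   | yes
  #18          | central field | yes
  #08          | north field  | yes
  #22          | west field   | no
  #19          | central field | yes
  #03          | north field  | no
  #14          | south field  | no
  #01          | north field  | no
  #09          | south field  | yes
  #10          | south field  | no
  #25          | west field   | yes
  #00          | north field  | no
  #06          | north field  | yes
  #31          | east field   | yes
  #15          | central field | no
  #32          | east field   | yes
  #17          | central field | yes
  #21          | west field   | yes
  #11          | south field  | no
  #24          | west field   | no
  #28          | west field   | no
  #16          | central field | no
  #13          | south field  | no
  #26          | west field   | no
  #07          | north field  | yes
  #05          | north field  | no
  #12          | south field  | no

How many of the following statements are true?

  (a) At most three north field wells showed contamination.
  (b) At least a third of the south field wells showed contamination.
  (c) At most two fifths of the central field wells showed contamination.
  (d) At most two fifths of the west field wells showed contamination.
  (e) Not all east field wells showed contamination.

(a) north field: |A| = 9, |A ∩ B| = 4; needs |A ∩ B| ≤ 3 — false.
(b) south field: |A| = 6, |A ∩ B| = 1; needs |A ∩ B| / |A| ≥ 1/3 — false.
(c) central field: |A| = 5, |A ∩ B| = 3; needs |A ∩ B| / |A| ≤ 2/5 — false.
(d) west field: |A| = 9, |A ∩ B| = 4; needs |A ∩ B| / |A| ≤ 2/5 — false.
(e) east field: |A| = 5, |A ∩ B| = 5; needs A ⊄ B (|A ∖ B| ≥ 1) — false.

0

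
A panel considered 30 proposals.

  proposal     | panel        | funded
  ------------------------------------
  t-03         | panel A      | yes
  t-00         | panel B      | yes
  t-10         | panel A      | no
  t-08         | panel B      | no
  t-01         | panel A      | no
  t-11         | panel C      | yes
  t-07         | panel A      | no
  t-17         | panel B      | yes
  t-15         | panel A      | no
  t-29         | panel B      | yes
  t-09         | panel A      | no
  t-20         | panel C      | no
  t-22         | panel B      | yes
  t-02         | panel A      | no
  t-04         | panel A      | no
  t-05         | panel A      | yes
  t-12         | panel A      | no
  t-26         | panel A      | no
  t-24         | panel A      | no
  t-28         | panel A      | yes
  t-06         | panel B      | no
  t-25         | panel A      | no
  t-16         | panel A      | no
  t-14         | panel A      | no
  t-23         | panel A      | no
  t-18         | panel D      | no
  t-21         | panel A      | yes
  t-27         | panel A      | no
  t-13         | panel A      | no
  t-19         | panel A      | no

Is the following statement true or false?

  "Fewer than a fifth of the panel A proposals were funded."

Truth condition: |A ∩ B| / |A| < 1/5.
|A| = 21, |A ∩ B| = 4, |A ∖ B| = 17.
|A ∩ B|/|A| = 4/21, so the statement is true.

True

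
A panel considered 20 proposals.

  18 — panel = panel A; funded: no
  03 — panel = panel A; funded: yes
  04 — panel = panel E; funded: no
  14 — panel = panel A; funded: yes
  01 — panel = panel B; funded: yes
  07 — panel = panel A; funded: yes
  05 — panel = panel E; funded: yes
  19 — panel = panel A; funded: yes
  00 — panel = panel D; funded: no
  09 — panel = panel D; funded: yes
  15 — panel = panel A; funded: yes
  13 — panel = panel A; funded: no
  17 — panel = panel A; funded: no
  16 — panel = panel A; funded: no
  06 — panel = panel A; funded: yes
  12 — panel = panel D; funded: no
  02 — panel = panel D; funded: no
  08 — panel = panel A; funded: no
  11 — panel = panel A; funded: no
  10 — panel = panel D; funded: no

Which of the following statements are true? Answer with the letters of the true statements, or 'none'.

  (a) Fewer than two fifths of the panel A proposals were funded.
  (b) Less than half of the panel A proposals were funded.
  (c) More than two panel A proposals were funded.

(c)

|A| = 12, |A ∩ B| = 6, |A ∖ B| = 6.
(a) |A ∩ B| / |A| < 2/5: fails.
(b) |A ∩ B| < |A ∖ B|: fails.
(c) |A ∩ B| > 2: holds.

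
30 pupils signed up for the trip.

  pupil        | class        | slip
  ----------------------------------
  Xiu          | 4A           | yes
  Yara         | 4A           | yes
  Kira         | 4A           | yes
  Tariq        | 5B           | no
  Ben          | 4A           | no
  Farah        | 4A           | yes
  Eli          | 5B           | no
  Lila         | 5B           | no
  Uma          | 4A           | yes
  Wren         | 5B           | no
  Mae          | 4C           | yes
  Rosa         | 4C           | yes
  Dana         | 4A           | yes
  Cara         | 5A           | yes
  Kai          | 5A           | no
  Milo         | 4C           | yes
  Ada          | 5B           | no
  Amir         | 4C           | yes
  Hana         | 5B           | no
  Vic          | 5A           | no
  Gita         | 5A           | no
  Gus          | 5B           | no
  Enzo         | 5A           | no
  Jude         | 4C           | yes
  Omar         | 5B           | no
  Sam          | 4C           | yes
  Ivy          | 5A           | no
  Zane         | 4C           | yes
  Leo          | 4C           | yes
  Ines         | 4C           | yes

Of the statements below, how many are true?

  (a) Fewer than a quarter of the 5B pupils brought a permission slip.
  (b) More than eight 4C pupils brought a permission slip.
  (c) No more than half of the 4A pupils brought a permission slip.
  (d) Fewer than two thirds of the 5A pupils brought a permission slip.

3

(a) 5B: |A| = 8, |A ∩ B| = 0; needs |A ∩ B| / |A| < 1/4 — true.
(b) 4C: |A| = 9, |A ∩ B| = 9; needs |A ∩ B| > 8 — true.
(c) 4A: |A| = 7, |A ∩ B| = 6; needs |A ∩ B| ≤ |A ∖ B| — false.
(d) 5A: |A| = 6, |A ∩ B| = 1; needs |A ∩ B| / |A| < 2/3 — true.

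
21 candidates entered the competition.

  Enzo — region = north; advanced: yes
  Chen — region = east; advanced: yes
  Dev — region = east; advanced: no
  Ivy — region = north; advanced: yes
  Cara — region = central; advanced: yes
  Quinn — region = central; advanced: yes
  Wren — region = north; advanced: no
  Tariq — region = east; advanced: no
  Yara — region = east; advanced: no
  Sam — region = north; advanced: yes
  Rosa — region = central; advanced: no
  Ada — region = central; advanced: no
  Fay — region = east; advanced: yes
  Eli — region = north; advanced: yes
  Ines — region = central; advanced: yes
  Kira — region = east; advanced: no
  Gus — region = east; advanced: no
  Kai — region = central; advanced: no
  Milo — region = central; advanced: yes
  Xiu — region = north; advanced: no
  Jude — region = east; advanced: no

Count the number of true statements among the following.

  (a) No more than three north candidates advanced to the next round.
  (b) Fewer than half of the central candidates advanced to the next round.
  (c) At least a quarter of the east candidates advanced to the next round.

(a) north: |A| = 6, |A ∩ B| = 4; needs |A ∩ B| ≤ 3 — false.
(b) central: |A| = 7, |A ∩ B| = 4; needs |A ∩ B| < |A ∖ B| — false.
(c) east: |A| = 8, |A ∩ B| = 2; needs |A ∩ B| / |A| ≥ 1/4 — true.

1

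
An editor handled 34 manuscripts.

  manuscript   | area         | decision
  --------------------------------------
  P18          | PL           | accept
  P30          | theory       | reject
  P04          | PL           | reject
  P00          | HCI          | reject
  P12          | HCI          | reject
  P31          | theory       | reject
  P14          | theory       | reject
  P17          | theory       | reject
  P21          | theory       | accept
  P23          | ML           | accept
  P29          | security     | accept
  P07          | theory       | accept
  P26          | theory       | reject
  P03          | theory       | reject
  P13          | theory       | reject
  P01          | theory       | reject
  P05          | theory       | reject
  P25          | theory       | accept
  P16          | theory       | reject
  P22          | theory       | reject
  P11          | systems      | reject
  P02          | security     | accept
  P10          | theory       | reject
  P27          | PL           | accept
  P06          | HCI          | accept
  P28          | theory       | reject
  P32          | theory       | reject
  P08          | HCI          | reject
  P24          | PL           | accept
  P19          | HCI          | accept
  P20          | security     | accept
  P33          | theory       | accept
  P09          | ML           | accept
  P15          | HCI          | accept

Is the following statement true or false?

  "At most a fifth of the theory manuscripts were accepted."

'At most a fifth of the theory manuscripts were accepted' holds iff |A ∩ B| / |A| ≤ 1/5.
|A| = 18, |A ∩ B| = 4, |A ∖ B| = 14.
|A ∩ B|/|A| = 4/18, so the statement is false.

False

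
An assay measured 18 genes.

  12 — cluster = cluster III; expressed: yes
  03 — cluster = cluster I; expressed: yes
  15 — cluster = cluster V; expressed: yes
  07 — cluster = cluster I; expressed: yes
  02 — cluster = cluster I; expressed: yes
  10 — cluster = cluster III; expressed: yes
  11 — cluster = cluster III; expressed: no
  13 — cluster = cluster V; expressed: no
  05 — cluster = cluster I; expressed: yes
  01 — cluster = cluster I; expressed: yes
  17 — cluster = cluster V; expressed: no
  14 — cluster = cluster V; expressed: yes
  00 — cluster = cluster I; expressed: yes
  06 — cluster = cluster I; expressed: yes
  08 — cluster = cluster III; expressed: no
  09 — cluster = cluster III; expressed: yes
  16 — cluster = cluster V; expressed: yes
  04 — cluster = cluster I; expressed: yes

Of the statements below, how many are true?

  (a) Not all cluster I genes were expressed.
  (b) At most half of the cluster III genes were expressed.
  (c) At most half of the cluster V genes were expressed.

0

(a) cluster I: |A| = 8, |A ∩ B| = 8; needs A ⊄ B (|A ∖ B| ≥ 1) — false.
(b) cluster III: |A| = 5, |A ∩ B| = 3; needs |A ∩ B| ≤ |A ∖ B| — false.
(c) cluster V: |A| = 5, |A ∩ B| = 3; needs |A ∩ B| ≤ |A ∖ B| — false.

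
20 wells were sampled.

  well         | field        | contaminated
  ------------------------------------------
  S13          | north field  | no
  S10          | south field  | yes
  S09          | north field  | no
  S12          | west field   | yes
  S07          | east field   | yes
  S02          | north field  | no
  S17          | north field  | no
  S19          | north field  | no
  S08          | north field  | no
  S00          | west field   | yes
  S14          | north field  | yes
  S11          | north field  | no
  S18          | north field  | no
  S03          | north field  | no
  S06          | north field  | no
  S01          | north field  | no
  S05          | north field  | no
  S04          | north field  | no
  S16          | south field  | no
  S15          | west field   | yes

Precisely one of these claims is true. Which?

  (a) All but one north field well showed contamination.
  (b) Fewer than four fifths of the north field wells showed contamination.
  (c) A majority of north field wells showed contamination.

(b)

|A| = 14, |A ∩ B| = 1, |A ∖ B| = 13.
(a) requires |A ∖ B| = 1: false.
(b) requires |A ∩ B| / |A| < 4/5: true.
(c) requires |A ∩ B| > |A ∖ B|: false.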